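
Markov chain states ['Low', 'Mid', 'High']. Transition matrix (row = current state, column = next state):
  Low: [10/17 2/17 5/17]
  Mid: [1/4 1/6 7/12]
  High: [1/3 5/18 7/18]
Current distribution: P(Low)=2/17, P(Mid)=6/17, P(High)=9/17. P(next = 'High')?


P(next=High) = Σᵢ P(now=i)×P(i→High)
= 2/17×5/17 + 6/17×7/12 + 9/17×7/18
= 10/289 + 7/34 + 7/34 = 129/289

P = 129/289 ≈ 0.4464


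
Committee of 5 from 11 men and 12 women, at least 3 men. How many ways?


Count by #men:
  3M,2W: C(11,3)×C(12,2)=10890
  4M,1W: C(11,4)×C(12,1)=3960
  5M,0W: C(11,5)×C(12,0)=462
Total = 15312

15312


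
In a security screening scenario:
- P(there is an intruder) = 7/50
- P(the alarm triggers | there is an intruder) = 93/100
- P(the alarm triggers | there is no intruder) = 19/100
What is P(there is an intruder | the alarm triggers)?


Using Bayes' theorem:
P(A|B) = P(B|A)·P(A) / P(B)

P(the alarm triggers) = 93/100 × 7/50 + 19/100 × 43/50
= 651/5000 + 817/5000 = 367/1250

P(there is an intruder|the alarm triggers) = (651/5000) / (367/1250) = 651/1468

P(there is an intruder|the alarm triggers) = 651/1468 ≈ 44.35%


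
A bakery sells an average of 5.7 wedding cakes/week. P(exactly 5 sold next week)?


Poisson(λ=5.7): P(X=5) = e^(-λ)×λ^k/k!
= e^(-5.7) × 5.7^5 / 5!
≈ 0.003345965457 × 6016.92057 / 120 ≈ 0.167770

P(X=5) ≈ 0.167770 ≈ 16.78%


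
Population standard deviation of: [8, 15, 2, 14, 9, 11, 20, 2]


Mean = 81/8
  (8-81/8)²=289/64
  (15-81/8)²=1521/64
  (2-81/8)²=4225/64
  (14-81/8)²=961/64
  (9-81/8)²=81/64
  (11-81/8)²=49/64
  (20-81/8)²=6241/64
  (2-81/8)²=4225/64
Σ(x-μ)² = 2199/8
σ² = (2199/8)/8 = 2199/64

σ = √(2199/64) ≈ 5.8617


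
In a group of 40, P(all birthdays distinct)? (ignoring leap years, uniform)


P(all different) = Π(365-i)/365 for i=0..39
= (365/365)×(364/365)×...×(326/365)
= 0.108768

P ≈ 0.1088 ≈ 10.88%


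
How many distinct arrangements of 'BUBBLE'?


Letters: 6, freq: {'B': 3, 'U': 1, 'L': 1, 'E': 1}
6!/(3!×1!×1!×1!) = 720/6 = 120

120


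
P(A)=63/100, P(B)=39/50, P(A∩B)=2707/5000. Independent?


P(A)×P(B) = 2457/5000
P(A∩B) = 2707/5000
Not equal → NOT independent

No, not independent


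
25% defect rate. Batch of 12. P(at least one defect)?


P(all good) = (3/4)^12 = 531441/16777216
P(≥1 defect) = 16245775/16777216

P = 16245775/16777216 ≈ 96.83%


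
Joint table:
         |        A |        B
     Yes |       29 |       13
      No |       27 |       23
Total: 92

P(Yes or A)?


P(Yes∨A) = P(Yes) + P(A) - P(Yes∧A)
= (42 + 56 - 29)/92 = 69/92 = 3/4

P = 3/4 ≈ 75.00%


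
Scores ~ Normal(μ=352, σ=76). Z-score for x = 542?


z = (x - μ)/σ = (542 - 352)/76 = 2.5

z = 2.5


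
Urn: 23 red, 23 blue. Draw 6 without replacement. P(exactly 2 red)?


Hypergeometric: C(23,2)×C(23,4)/C(46,6)
= 253×8855/9366819 = 1265/5289

P(X=2) = 1265/5289 ≈ 23.92%


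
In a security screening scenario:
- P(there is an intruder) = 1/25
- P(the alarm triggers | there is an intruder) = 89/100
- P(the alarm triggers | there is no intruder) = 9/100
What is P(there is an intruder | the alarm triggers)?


Using Bayes' theorem:
P(A|B) = P(B|A)·P(A) / P(B)

P(the alarm triggers) = 89/100 × 1/25 + 9/100 × 24/25
= 89/2500 + 54/625 = 61/500

P(there is an intruder|the alarm triggers) = (89/2500) / (61/500) = 89/305

P(there is an intruder|the alarm triggers) = 89/305 ≈ 29.18%


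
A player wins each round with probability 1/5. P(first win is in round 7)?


Geometric: P(X=7) = (1-p)^(k-1)×p = (4/5)^6×1/5 = 4096/78125

P(X=7) = 4096/78125 ≈ 5.24%


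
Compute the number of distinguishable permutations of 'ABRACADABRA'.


Letters: 11, freq: {'A': 5, 'B': 2, 'R': 2, 'C': 1, 'D': 1}
11!/(5!×2!×2!×1!×1!) = 39916800/480 = 83160

83160


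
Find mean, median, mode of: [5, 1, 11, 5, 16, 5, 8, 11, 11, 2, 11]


Sorted: [1, 2, 5, 5, 5, 8, 11, 11, 11, 11, 16]
Mean = 86/11
Median = 8
Freq: {5: 3, 1: 1, 11: 4, 16: 1, 8: 1, 2: 1}
Mode: [11]

Mean=86/11, Median=8, Mode=11


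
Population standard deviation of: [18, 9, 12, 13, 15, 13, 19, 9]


Mean = 108/8 = 27/2
  (18-27/2)²=81/4
  (9-27/2)²=81/4
  (12-27/2)²=9/4
  (13-27/2)²=1/4
  (15-27/2)²=9/4
  (13-27/2)²=1/4
  (19-27/2)²=121/4
  (9-27/2)²=81/4
Σ(x-μ)² = 96
σ² = 96/8 = 12

σ = √(12) ≈ 3.4641


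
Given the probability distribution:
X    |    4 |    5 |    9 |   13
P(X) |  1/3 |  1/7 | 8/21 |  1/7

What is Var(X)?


E[X] = 22/3
E[X²] = 1342/21
Var(X) = E[X²] - (E[X])² = 1342/21 - 484/9 = 638/63

Var(X) = 638/63 ≈ 10.1270


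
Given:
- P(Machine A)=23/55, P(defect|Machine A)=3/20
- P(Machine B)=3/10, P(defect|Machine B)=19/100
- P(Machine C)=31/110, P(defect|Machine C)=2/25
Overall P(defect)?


P(B) = Σ P(B|Aᵢ)×P(Aᵢ)
  3/20×23/55 = 69/1100
  19/100×3/10 = 57/1000
  2/25×31/110 = 31/1375
Sum = 313/2200

P(defect) = 313/2200 ≈ 14.23%


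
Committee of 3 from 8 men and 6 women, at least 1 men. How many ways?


Count by #men:
  1M,2W: C(8,1)×C(6,2)=120
  2M,1W: C(8,2)×C(6,1)=168
  3M,0W: C(8,3)×C(6,0)=56
Total = 344

344


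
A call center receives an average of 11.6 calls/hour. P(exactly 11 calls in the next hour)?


Poisson(λ=11.6): P(X=11) = e^(-λ)×λ^k/k!
= e^(-11.6) × 11.6^11 / 11!
≈ 9.166087736e-06 × 511726469123 / 39916800 ≈ 0.117508

P(X=11) ≈ 0.117508 ≈ 11.75%


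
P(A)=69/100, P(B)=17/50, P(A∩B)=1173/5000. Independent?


P(A)×P(B) = 1173/5000
P(A∩B) = 1173/5000
Equal ✓ → Independent

Yes, independent


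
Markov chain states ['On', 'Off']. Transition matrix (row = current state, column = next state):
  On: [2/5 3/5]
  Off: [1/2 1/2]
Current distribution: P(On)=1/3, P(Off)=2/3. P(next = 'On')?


P(next=On) = Σᵢ P(now=i)×P(i→On)
= 1/3×2/5 + 2/3×1/2
= 2/15 + 1/3 = 7/15

P = 7/15 ≈ 0.4667


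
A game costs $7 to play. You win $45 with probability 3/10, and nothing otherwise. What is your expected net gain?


E[gain] = (45-7)×3/10 + (-7)×7/10
= 57/5 - 49/10 = 13/2

Expected net gain = $13/2 ≈ $6.50


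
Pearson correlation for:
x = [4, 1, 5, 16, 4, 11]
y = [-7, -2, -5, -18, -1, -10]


n=6, Σx=41, Σy=-43, Σxy=-457, Σx²=435, Σy²=503
r = (6×(-457) - 41×(-43))/√((6×435 - 41²)(6×503 - (-43)²))
= -979/√(929×1169) = -979/√1086001 ≈ -979/1042.1137 ≈ -0.9394

r ≈ -0.9394


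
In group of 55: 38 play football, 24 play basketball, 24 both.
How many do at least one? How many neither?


|A∪B| = 38+24-24 = 38
Neither = 55-38 = 17

At least one: 38; Neither: 17


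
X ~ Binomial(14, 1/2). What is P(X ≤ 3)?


P(X ≤ 3) = Σ P(X=i) for i=0..3
P(X=0) = 1/16384
P(X=1) = 7/8192
P(X=2) = 91/16384
P(X=3) = 91/4096
Sum = 235/8192

P(X ≤ 3) = 235/8192 ≈ 2.87%


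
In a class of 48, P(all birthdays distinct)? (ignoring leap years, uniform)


P(all different) = Π(365-i)/365 for i=0..47
= (365/365)×(364/365)×...×(318/365)
= 0.039402

P ≈ 0.0394 ≈ 3.94%


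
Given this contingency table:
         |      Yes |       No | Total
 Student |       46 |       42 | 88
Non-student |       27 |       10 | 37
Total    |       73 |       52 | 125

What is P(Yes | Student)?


P(Yes | Student) = 46/(46+42) = 46/88 = 23/44

P(Yes|Student) = 23/44 ≈ 52.27%


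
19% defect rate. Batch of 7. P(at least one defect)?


P(all good) = (81/100)^7 = 22876792454961/100000000000000
P(≥1 defect) = 77123207545039/100000000000000

P = 77123207545039/100000000000000 ≈ 77.12%


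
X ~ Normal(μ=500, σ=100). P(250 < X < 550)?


z₁=(250-500)/100=-2.5, z₂=(550-500)/100=0.5
P = Φ(0.5) - Φ(-2.5) = 0.691462 - 0.006210 = 0.685252 ≈ 0.6853

P(250 < X < 550) ≈ 0.6853


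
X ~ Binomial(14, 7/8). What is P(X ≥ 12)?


P(X ≥ 12) = Σ P(X=i) for i=12..14
P(X=12) = 1259557135291/4398046511104
P(X=13) = 678223072849/2199023255552
P(X=14) = 678223072849/4398046511104
Sum = 1647113176919/2199023255552

P(X ≥ 12) = 1647113176919/2199023255552 ≈ 74.90%


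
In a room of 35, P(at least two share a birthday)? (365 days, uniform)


P(all different) = Π(365-i)/365 for i=0..34
= 0.185617
P(match) = 1 - 0.185617 = 0.814383

P ≈ 0.8144 ≈ 81.44%


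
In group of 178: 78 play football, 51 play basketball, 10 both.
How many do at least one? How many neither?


|A∪B| = 78+51-10 = 119
Neither = 178-119 = 59

At least one: 119; Neither: 59


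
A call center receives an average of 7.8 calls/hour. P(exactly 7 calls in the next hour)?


Poisson(λ=7.8): P(X=7) = e^(-λ)×λ^k/k!
= e^(-7.8) × 7.8^7 / 7!
≈ 0.000409734979 × 1756556.88549 / 5040 ≈ 0.142802

P(X=7) ≈ 0.142802 ≈ 14.28%


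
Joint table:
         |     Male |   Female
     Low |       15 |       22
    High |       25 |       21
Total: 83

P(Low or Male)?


P(Low∨Male) = P(Low) + P(Male) - P(Low∧Male)
= (37 + 40 - 15)/83 = 62/83

P = 62/83 ≈ 74.70%


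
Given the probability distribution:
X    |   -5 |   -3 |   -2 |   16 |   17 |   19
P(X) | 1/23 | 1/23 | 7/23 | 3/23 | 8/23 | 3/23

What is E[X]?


E[X] = Σ x·P(X=x)
= (-5)×(1/23) + (-3)×(1/23) + (-2)×(7/23) + (16)×(3/23) + (17)×(8/23) + (19)×(3/23)
= 219/23

E[X] = 219/23


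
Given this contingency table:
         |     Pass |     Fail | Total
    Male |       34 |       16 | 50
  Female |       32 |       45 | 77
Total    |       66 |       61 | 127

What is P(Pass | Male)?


P(Pass | Male) = 34/(34+16) = 34/50 = 17/25

P(Pass|Male) = 17/25 ≈ 68.00%


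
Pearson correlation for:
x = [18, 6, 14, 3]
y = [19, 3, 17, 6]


n=4, Σx=41, Σy=45, Σxy=616, Σx²=565, Σy²=695
r = (4×616 - 41×45)/√((4×565 - 41²)(4×695 - 45²))
= 619/√(579×755) = 619/√437145 ≈ 619/661.1694 ≈ 0.9362

r ≈ 0.9362


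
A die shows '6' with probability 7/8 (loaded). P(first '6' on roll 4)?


Geometric: P(X=4) = (1-p)^(k-1)×p = (1/8)^3×7/8 = 7/4096

P(X=4) = 7/4096 ≈ 0.17%


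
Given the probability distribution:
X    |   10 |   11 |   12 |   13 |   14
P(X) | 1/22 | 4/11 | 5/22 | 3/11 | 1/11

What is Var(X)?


E[X] = 12
E[X²] = 1597/11
Var(X) = E[X²] - (E[X])² = 1597/11 - 144 = 13/11

Var(X) = 13/11 ≈ 1.1818


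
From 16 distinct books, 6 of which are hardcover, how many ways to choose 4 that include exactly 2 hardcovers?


Choose 2 of the 6 hardcovers and 2 of the other 10 books:
C(6,2)×C(10,2) = 15×45 = 675

675


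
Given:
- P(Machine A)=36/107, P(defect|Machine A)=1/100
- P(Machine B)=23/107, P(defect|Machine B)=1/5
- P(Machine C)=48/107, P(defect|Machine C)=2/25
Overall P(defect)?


P(B) = Σ P(B|Aᵢ)×P(Aᵢ)
  1/100×36/107 = 9/2675
  1/5×23/107 = 23/535
  2/25×48/107 = 96/2675
Sum = 44/535

P(defect) = 44/535 ≈ 8.22%


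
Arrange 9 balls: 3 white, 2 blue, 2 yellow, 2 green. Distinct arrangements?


9!/(3!×2!×2!×2!) = 7560

7560


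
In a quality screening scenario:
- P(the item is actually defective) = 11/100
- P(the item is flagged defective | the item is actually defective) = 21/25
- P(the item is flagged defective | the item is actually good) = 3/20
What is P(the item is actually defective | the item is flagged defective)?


Using Bayes' theorem:
P(A|B) = P(B|A)·P(A) / P(B)

P(the item is flagged defective) = 21/25 × 11/100 + 3/20 × 89/100
= 231/2500 + 267/2000 = 2259/10000

P(the item is actually defective|the item is flagged defective) = (231/2500) / (2259/10000) = 308/753

P(the item is actually defective|the item is flagged defective) = 308/753 ≈ 40.90%


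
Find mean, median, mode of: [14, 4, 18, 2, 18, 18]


Sorted: [2, 4, 14, 18, 18, 18]
Mean = 74/6 = 37/3
Median = 16
Freq: {14: 1, 4: 1, 18: 3, 2: 1}
Mode: [18]

Mean=37/3, Median=16, Mode=18


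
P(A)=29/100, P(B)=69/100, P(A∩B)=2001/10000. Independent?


P(A)×P(B) = 2001/10000
P(A∩B) = 2001/10000
Equal ✓ → Independent

Yes, independent


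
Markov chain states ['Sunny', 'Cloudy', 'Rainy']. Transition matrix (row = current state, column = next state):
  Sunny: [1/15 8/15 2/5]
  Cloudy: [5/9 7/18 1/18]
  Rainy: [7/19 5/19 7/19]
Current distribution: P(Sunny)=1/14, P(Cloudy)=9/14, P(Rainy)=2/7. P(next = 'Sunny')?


P(next=Sunny) = Σᵢ P(now=i)×P(i→Sunny)
= 1/14×1/15 + 9/14×5/9 + 2/7×7/19
= 1/210 + 5/14 + 2/19 = 932/1995

P = 932/1995 ≈ 0.4672


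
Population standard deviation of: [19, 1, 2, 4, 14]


Mean = 40/5 = 8
  (19-8)²=121
  (1-8)²=49
  (2-8)²=36
  (4-8)²=16
  (14-8)²=36
Σ(x-μ)² = 258
σ² = 258/5

σ = √(258/5) ≈ 7.1833


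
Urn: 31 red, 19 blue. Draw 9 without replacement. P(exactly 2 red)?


Hypergeometric: C(31,2)×C(19,7)/C(50,9)
= 465×50388/2505433700 = 1171521/125271685

P(X=2) = 1171521/125271685 ≈ 0.94%


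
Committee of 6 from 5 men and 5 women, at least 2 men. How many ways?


Count by #men:
  2M,4W: C(5,2)×C(5,4)=50
  3M,3W: C(5,3)×C(5,3)=100
  4M,2W: C(5,4)×C(5,2)=50
  5M,1W: C(5,5)×C(5,1)=5
Total = 205

205


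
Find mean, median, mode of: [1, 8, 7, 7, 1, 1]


Sorted: [1, 1, 1, 7, 7, 8]
Mean = 25/6
Median = 4
Freq: {1: 3, 8: 1, 7: 2}
Mode: [1]

Mean=25/6, Median=4, Mode=1


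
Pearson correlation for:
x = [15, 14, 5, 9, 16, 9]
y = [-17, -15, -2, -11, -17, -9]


n=6, Σx=68, Σy=-71, Σxy=-927, Σx²=864, Σy²=1009
r = (6×(-927) - 68×(-71))/√((6×864 - 68²)(6×1009 - (-71)²))
= -734/√(560×1013) = -734/√567280 ≈ -734/753.1799 ≈ -0.9745

r ≈ -0.9745


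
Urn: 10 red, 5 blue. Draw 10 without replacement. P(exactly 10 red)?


Hypergeometric: C(10,10)×C(5,0)/C(15,10)
= 1×1/3003 = 1/3003

P(X=10) = 1/3003 ≈ 0.03%


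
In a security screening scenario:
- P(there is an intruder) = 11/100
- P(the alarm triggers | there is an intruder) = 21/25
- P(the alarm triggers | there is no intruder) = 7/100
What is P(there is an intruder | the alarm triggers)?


Using Bayes' theorem:
P(A|B) = P(B|A)·P(A) / P(B)

P(the alarm triggers) = 21/25 × 11/100 + 7/100 × 89/100
= 231/2500 + 623/10000 = 1547/10000

P(there is an intruder|the alarm triggers) = (231/2500) / (1547/10000) = 132/221

P(there is an intruder|the alarm triggers) = 132/221 ≈ 59.73%


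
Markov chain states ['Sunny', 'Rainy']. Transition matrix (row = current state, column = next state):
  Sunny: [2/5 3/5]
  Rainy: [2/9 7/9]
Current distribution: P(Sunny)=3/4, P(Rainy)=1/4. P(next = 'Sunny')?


P(next=Sunny) = Σᵢ P(now=i)×P(i→Sunny)
= 3/4×2/5 + 1/4×2/9
= 3/10 + 1/18 = 16/45

P = 16/45 ≈ 0.3556


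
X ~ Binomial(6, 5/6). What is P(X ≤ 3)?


P(X ≤ 3) = Σ P(X=i) for i=0..3
P(X=0) = 1/46656
P(X=1) = 5/7776
P(X=2) = 125/15552
P(X=3) = 625/11664
Sum = 1453/23328

P(X ≤ 3) = 1453/23328 ≈ 6.23%


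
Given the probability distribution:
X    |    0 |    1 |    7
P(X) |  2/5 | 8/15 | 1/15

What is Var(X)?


E[X] = 1
E[X²] = 19/5
Var(X) = E[X²] - (E[X])² = 19/5 - 1 = 14/5

Var(X) = 14/5 ≈ 2.8000


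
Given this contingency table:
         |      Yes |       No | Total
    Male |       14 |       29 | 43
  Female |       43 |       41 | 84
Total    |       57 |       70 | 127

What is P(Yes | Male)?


P(Yes | Male) = 14/(14+29) = 14/43

P(Yes|Male) = 14/43 ≈ 32.56%


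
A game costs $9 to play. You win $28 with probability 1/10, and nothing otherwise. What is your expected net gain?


E[gain] = (28-9)×1/10 + (-9)×9/10
= 19/10 - 81/10 = -31/5

Expected net gain = $-31/5 ≈ $-6.20


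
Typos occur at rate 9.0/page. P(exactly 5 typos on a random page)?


Poisson(λ=9.0): P(X=5) = e^(-λ)×λ^k/k!
= e^(-9.0) × 9.0^5 / 5!
≈ 0.0001234098041 × 59049 / 120 ≈ 0.060727

P(X=5) ≈ 0.060727 ≈ 6.07%


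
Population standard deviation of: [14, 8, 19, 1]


Mean = 42/4 = 21/2
  (14-21/2)²=49/4
  (8-21/2)²=25/4
  (19-21/2)²=289/4
  (1-21/2)²=361/4
Σ(x-μ)² = 181
σ² = 181/4

σ = √(181/4) ≈ 6.7268


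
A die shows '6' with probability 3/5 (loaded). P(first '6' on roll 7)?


Geometric: P(X=7) = (1-p)^(k-1)×p = (2/5)^6×3/5 = 192/78125

P(X=7) = 192/78125 ≈ 0.25%


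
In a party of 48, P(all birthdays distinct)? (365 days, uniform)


P(all different) = Π(365-i)/365 for i=0..47
= (365/365)×(364/365)×...×(318/365)
= 0.039402

P ≈ 0.0394 ≈ 3.94%


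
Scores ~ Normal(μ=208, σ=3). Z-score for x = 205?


z = (x - μ)/σ = (205 - 208)/3 = -1.0

z = -1.0


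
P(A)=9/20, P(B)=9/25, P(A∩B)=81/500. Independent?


P(A)×P(B) = 81/500
P(A∩B) = 81/500
Equal ✓ → Independent

Yes, independent


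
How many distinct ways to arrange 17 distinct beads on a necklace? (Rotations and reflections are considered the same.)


Free circular arrangements: rotations and reflections both identified.
(n-1)!/2 = 16!/2 = 20922789888000/2 = 10461394944000

10461394944000


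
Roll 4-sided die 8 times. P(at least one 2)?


P(no 2)^8 = (3/4)^8 = 6561/65536
P(≥1) = 1 - 6561/65536 = 58975/65536

P = 58975/65536 ≈ 89.99%


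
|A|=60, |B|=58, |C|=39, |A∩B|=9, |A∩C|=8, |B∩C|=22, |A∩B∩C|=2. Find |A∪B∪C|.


|A∪B∪C| = 60+58+39-9-8-22+2 = 120

|A∪B∪C| = 120


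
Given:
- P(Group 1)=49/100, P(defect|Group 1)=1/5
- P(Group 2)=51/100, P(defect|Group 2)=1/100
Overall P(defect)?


P(B) = Σ P(B|Aᵢ)×P(Aᵢ)
  1/5×49/100 = 49/500
  1/100×51/100 = 51/10000
Sum = 1031/10000

P(defect) = 1031/10000 ≈ 10.31%


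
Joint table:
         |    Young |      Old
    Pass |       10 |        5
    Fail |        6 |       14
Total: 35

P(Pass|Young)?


P(Pass|Young) = 10/(10+6) = 10/16 = 5/8

P = 5/8 ≈ 62.50%


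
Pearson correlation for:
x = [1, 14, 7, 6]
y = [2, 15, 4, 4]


n=4, Σx=28, Σy=25, Σxy=264, Σx²=282, Σy²=261
r = (4×264 - 28×25)/√((4×282 - 28²)(4×261 - 25²))
= 356/√(344×419) = 356/√144136 ≈ 356/379.6525 ≈ 0.9377

r ≈ 0.9377


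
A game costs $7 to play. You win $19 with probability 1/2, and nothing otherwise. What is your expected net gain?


E[gain] = (19-7)×1/2 + (-7)×1/2
= 6 - 7/2 = 5/2

Expected net gain = $5/2 ≈ $2.50


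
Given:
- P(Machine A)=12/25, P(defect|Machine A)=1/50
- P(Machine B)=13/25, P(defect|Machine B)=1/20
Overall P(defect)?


P(B) = Σ P(B|Aᵢ)×P(Aᵢ)
  1/50×12/25 = 6/625
  1/20×13/25 = 13/500
Sum = 89/2500

P(defect) = 89/2500 ≈ 3.56%


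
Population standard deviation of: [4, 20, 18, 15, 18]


Mean = 75/5 = 15
  (4-15)²=121
  (20-15)²=25
  (18-15)²=9
  (15-15)²=0
  (18-15)²=9
Σ(x-μ)² = 164
σ² = 164/5

σ = √(164/5) ≈ 5.7271


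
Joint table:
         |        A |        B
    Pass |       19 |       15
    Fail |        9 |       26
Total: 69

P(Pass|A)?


P(Pass|A) = 19/(19+9) = 19/28

P = 19/28 ≈ 67.86%


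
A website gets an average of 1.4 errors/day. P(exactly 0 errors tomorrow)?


Poisson(λ=1.4): P(X=0) = e^(-λ)×λ^k/k!
= e^(-1.4) × 1.4^0 / 0!
≈ 0.2465969639 × 1 / 1 ≈ 0.246597

P(X=0) ≈ 0.246597 ≈ 24.66%


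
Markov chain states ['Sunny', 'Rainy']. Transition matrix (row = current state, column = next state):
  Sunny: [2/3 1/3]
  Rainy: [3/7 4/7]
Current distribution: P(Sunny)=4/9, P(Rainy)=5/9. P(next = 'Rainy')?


P(next=Rainy) = Σᵢ P(now=i)×P(i→Rainy)
= 4/9×1/3 + 5/9×4/7
= 4/27 + 20/63 = 88/189

P = 88/189 ≈ 0.4656


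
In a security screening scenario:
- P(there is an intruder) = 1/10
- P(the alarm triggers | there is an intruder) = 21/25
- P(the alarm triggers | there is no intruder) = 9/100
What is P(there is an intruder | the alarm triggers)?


Using Bayes' theorem:
P(A|B) = P(B|A)·P(A) / P(B)

P(the alarm triggers) = 21/25 × 1/10 + 9/100 × 9/10
= 21/250 + 81/1000 = 33/200

P(there is an intruder|the alarm triggers) = (21/250) / (33/200) = 28/55

P(there is an intruder|the alarm triggers) = 28/55 ≈ 50.91%


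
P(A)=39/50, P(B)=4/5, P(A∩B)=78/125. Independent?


P(A)×P(B) = 78/125
P(A∩B) = 78/125
Equal ✓ → Independent

Yes, independent


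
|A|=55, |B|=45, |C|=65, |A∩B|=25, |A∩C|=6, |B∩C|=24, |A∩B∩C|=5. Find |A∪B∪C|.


|A∪B∪C| = 55+45+65-25-6-24+5 = 115

|A∪B∪C| = 115


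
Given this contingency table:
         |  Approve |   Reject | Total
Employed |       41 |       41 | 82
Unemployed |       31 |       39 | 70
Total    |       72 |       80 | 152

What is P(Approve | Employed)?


P(Approve | Employed) = 41/(41+41) = 41/82 = 1/2

P(Approve|Employed) = 1/2 ≈ 50.00%


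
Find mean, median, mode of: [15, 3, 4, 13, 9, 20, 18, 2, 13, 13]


Sorted: [2, 3, 4, 9, 13, 13, 13, 15, 18, 20]
Mean = 110/10 = 11
Median = 13
Freq: {15: 1, 3: 1, 4: 1, 13: 3, 9: 1, 20: 1, 18: 1, 2: 1}
Mode: [13]

Mean=11, Median=13, Mode=13


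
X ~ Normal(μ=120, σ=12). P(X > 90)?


z = (90-120)/12 = -2.5
P(X > 90) = 1 - P(Z ≤ -2.5) = 1 - 0.0062 = 0.9938

P(X > 90) ≈ 0.9938


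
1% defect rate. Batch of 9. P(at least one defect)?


P(all good) = (99/100)^9 = 913517247483640899/1000000000000000000
P(≥1 defect) = 86482752516359101/1000000000000000000

P = 86482752516359101/1000000000000000000 ≈ 8.65%


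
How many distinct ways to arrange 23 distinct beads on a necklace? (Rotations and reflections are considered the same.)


Free circular arrangements: rotations and reflections both identified.
(n-1)!/2 = 22!/2 = 1124000727777607680000/2 = 562000363888803840000

562000363888803840000


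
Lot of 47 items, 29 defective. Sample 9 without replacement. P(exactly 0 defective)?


Hypergeometric: C(29,0)×C(18,9)/C(47,9)
= 1×48620/1362649145 = 68/1905803

P(X=0) = 68/1905803 ≈ 0.00%


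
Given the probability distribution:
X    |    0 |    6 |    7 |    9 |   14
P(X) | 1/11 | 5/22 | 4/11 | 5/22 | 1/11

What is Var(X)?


E[X] = 159/22
E[X²] = 1369/22
Var(X) = E[X²] - (E[X])² = 1369/22 - 25281/484 = 4837/484

Var(X) = 4837/484 ≈ 9.9938


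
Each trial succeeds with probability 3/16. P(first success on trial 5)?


Geometric: P(X=5) = (1-p)^(k-1)×p = (13/16)^4×3/16 = 85683/1048576

P(X=5) = 85683/1048576 ≈ 8.17%


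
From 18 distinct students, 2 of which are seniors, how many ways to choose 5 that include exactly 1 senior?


Choose 1 of the 2 seniors and 4 of the other 16 students:
C(2,1)×C(16,4) = 2×1820 = 3640

3640


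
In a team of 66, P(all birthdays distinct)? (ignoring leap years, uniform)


P(all different) = Π(365-i)/365 for i=0..65
= (365/365)×(364/365)×...×(300/365)
= 0.001904

P ≈ 0.0019 ≈ 0.19%


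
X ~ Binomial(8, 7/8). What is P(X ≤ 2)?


P(X ≤ 2) = Σ P(X=i) for i=0..2
P(X=0) = 1/16777216
P(X=1) = 7/2097152
P(X=2) = 343/4194304
Sum = 1429/16777216

P(X ≤ 2) = 1429/16777216 ≈ 0.01%


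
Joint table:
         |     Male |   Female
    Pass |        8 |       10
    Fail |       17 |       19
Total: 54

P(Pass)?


P(Pass) = (8+10)/54 = 18/54 = 1/3

P(Pass) = 1/3 ≈ 33.33%


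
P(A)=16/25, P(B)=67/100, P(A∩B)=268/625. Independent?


P(A)×P(B) = 268/625
P(A∩B) = 268/625
Equal ✓ → Independent

Yes, independent


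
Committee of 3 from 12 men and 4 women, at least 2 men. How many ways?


Count by #men:
  2M,1W: C(12,2)×C(4,1)=264
  3M,0W: C(12,3)×C(4,0)=220
Total = 484

484


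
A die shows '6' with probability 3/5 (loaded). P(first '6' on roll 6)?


Geometric: P(X=6) = (1-p)^(k-1)×p = (2/5)^5×3/5 = 96/15625

P(X=6) = 96/15625 ≈ 0.61%


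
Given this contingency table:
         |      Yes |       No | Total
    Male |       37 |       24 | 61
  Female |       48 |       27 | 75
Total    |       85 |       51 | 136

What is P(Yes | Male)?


P(Yes | Male) = 37/(37+24) = 37/61

P(Yes|Male) = 37/61 ≈ 60.66%


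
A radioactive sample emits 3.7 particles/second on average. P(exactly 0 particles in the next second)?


Poisson(λ=3.7): P(X=0) = e^(-λ)×λ^k/k!
= e^(-3.7) × 3.7^0 / 0!
≈ 0.02472352647 × 1 / 1 ≈ 0.024724

P(X=0) ≈ 0.024724 ≈ 2.47%


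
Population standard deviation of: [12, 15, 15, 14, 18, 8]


Mean = 82/6 = 41/3
  (12-41/3)²=25/9
  (15-41/3)²=16/9
  (15-41/3)²=16/9
  (14-41/3)²=1/9
  (18-41/3)²=169/9
  (8-41/3)²=289/9
Σ(x-μ)² = 172/3
σ² = (172/3)/6 = 86/9

σ = √(86/9) ≈ 3.0912


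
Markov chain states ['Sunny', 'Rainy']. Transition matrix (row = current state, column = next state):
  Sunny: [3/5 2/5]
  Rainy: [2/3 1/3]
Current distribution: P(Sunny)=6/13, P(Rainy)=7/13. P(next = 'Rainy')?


P(next=Rainy) = Σᵢ P(now=i)×P(i→Rainy)
= 6/13×2/5 + 7/13×1/3
= 12/65 + 7/39 = 71/195

P = 71/195 ≈ 0.3641


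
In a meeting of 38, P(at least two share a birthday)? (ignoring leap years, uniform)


P(all different) = Π(365-i)/365 for i=0..37
= 0.135932
P(match) = 1 - 0.135932 = 0.864068

P ≈ 0.8641 ≈ 86.41%


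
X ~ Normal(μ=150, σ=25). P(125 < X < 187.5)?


z₁=(125-150)/25=-1.0, z₂=(187.5-150)/25=1.5
P = Φ(1.5) - Φ(-1.0) = 0.933193 - 0.158655 = 0.774538 ≈ 0.7745

P(125 < X < 187.5) ≈ 0.7745


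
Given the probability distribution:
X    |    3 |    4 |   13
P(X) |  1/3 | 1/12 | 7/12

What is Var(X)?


E[X] = 107/12
E[X²] = 1235/12
Var(X) = E[X²] - (E[X])² = 1235/12 - 11449/144 = 3371/144

Var(X) = 3371/144 ≈ 23.4097


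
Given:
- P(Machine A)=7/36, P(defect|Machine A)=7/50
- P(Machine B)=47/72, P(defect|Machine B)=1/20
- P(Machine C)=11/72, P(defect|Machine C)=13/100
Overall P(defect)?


P(B) = Σ P(B|Aᵢ)×P(Aᵢ)
  7/50×7/36 = 49/1800
  1/20×47/72 = 47/1440
  13/100×11/72 = 143/7200
Sum = 287/3600

P(defect) = 287/3600 ≈ 7.97%


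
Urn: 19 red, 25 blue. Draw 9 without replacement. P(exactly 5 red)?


Hypergeometric: C(19,5)×C(25,4)/C(44,9)
= 11628×12650/708930508 = 175950/848003

P(X=5) = 175950/848003 ≈ 20.75%


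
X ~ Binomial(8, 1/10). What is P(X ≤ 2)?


P(X ≤ 2) = Σ P(X=i) for i=0..2
P(X=0) = 43046721/100000000
P(X=1) = 4782969/12500000
P(X=2) = 3720087/25000000
Sum = 96190821/100000000

P(X ≤ 2) = 96190821/100000000 ≈ 96.19%


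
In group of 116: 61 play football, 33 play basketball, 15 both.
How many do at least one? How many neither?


|A∪B| = 61+33-15 = 79
Neither = 116-79 = 37

At least one: 79; Neither: 37


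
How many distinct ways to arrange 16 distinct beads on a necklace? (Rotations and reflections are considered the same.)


Free circular arrangements: rotations and reflections both identified.
(n-1)!/2 = 15!/2 = 1307674368000/2 = 653837184000

653837184000


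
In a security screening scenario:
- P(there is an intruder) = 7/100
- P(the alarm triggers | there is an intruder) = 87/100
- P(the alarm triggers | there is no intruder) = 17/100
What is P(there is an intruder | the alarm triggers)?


Using Bayes' theorem:
P(A|B) = P(B|A)·P(A) / P(B)

P(the alarm triggers) = 87/100 × 7/100 + 17/100 × 93/100
= 609/10000 + 1581/10000 = 219/1000

P(there is an intruder|the alarm triggers) = (609/10000) / (219/1000) = 203/730

P(there is an intruder|the alarm triggers) = 203/730 ≈ 27.81%


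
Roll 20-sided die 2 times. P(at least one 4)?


P(no 4)^2 = (19/20)^2 = 361/400
P(≥1) = 1 - 361/400 = 39/400

P = 39/400 ≈ 9.75%


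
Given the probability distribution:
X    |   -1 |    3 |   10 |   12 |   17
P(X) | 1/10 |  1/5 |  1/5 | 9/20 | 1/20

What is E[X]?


E[X] = Σ x·P(X=x)
= (-1)×(1/10) + (3)×(1/5) + (10)×(1/5) + (12)×(9/20) + (17)×(1/20)
= 35/4

E[X] = 35/4


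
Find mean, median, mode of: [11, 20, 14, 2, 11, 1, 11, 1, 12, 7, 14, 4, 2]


Sorted: [1, 1, 2, 2, 4, 7, 11, 11, 11, 12, 14, 14, 20]
Mean = 110/13
Median = 11
Freq: {11: 3, 20: 1, 14: 2, 2: 2, 1: 2, 12: 1, 7: 1, 4: 1}
Mode: [11]

Mean=110/13, Median=11, Mode=11


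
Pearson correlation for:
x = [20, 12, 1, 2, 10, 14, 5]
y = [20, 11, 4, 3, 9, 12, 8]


n=7, Σx=64, Σy=67, Σxy=840, Σx²=870, Σy²=835
r = (7×840 - 64×67)/√((7×870 - 64²)(7×835 - 67²))
= 1592/√(1994×1356) = 1592/√2703864 ≈ 1592/1644.3430 ≈ 0.9682

r ≈ 0.9682


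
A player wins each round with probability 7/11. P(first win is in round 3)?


Geometric: P(X=3) = (1-p)^(k-1)×p = (4/11)^2×7/11 = 112/1331

P(X=3) = 112/1331 ≈ 8.41%


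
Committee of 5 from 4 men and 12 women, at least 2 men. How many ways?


Count by #men:
  2M,3W: C(4,2)×C(12,3)=1320
  3M,2W: C(4,3)×C(12,2)=264
  4M,1W: C(4,4)×C(12,1)=12
Total = 1596

1596


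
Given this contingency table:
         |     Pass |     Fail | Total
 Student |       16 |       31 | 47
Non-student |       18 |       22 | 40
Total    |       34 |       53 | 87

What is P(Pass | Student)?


P(Pass | Student) = 16/(16+31) = 16/47

P(Pass|Student) = 16/47 ≈ 34.04%


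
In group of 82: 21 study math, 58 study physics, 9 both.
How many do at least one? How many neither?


|A∪B| = 21+58-9 = 70
Neither = 82-70 = 12

At least one: 70; Neither: 12


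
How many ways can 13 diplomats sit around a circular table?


Circular arrangements of 13 distinct objects: fix one position to break rotational symmetry.
(n-1)! = 12! = 479001600

479001600


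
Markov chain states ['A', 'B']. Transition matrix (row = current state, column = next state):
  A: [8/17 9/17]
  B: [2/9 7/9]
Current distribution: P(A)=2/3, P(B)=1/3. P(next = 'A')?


P(next=A) = Σᵢ P(now=i)×P(i→A)
= 2/3×8/17 + 1/3×2/9
= 16/51 + 2/27 = 178/459

P = 178/459 ≈ 0.3878


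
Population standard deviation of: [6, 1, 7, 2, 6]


Mean = 22/5
  (6-22/5)²=64/25
  (1-22/5)²=289/25
  (7-22/5)²=169/25
  (2-22/5)²=144/25
  (6-22/5)²=64/25
Σ(x-μ)² = 146/5
σ² = (146/5)/5 = 146/25

σ = √(146/25) ≈ 2.4166


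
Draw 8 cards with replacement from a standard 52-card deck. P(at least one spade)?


P(not a spade) = 39/52 = 3/4
P(none in 8 draws) = (3/4)^8 = 6561/65536
P(≥1 spade) = 1 - 6561/65536 = 58975/65536

P = 58975/65536 ≈ 89.99%


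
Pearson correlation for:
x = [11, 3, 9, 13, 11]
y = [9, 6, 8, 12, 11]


n=5, Σx=47, Σy=46, Σxy=466, Σx²=501, Σy²=446
r = (5×466 - 47×46)/√((5×501 - 47²)(5×446 - 46²))
= 168/√(296×114) = 168/√33744 ≈ 168/183.6954 ≈ 0.9146

r ≈ 0.9146


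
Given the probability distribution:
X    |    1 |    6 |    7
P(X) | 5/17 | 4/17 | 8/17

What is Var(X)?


E[X] = 5
E[X²] = 541/17
Var(X) = E[X²] - (E[X])² = 541/17 - 25 = 116/17

Var(X) = 116/17 ≈ 6.8235


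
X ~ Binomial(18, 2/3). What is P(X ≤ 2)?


P(X ≤ 2) = Σ P(X=i) for i=0..2
P(X=0) = 1/387420489
P(X=1) = 4/43046721
P(X=2) = 68/43046721
Sum = 649/387420489

P(X ≤ 2) = 649/387420489 ≈ 0.00%


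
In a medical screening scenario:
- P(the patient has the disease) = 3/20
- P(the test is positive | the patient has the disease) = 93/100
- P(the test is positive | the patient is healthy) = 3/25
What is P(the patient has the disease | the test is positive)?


Using Bayes' theorem:
P(A|B) = P(B|A)·P(A) / P(B)

P(the test is positive) = 93/100 × 3/20 + 3/25 × 17/20
= 279/2000 + 51/500 = 483/2000

P(the patient has the disease|the test is positive) = (279/2000) / (483/2000) = 93/161

P(the patient has the disease|the test is positive) = 93/161 ≈ 57.76%


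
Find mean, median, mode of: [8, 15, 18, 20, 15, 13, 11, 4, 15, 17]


Sorted: [4, 8, 11, 13, 15, 15, 15, 17, 18, 20]
Mean = 136/10 = 68/5
Median = 15
Freq: {8: 1, 15: 3, 18: 1, 20: 1, 13: 1, 11: 1, 4: 1, 17: 1}
Mode: [15]

Mean=68/5, Median=15, Mode=15


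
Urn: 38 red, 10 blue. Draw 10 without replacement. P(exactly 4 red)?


Hypergeometric: C(38,4)×C(10,6)/C(48,10)
= 73815×210/6540715896 = 2583525/1090119316

P(X=4) = 2583525/1090119316 ≈ 0.24%


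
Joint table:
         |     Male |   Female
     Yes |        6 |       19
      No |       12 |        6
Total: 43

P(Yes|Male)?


P(Yes|Male) = 6/(6+12) = 6/18 = 1/3

P = 1/3 ≈ 33.33%


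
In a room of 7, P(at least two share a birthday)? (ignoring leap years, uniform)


P(all different) = Π(365-i)/365 for i=0..6
= 0.943764
P(match) = 1 - 0.943764 = 0.056236

P ≈ 0.0562 ≈ 5.62%


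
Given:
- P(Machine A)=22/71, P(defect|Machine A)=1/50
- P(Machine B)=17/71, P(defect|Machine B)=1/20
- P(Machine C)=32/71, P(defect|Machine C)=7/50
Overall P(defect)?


P(B) = Σ P(B|Aᵢ)×P(Aᵢ)
  1/50×22/71 = 11/1775
  1/20×17/71 = 17/1420
  7/50×32/71 = 112/1775
Sum = 577/7100

P(defect) = 577/7100 ≈ 8.13%


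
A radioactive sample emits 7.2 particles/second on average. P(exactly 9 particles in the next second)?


Poisson(λ=7.2): P(X=9) = e^(-λ)×λ^k/k!
= e^(-7.2) × 7.2^9 / 9!
≈ 0.0007465858084 × 51998697.8142 / 362880 ≈ 0.106982

P(X=9) ≈ 0.106982 ≈ 10.70%


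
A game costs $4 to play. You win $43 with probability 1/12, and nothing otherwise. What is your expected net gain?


E[gain] = (43-4)×1/12 + (-4)×11/12
= 13/4 - 11/3 = -5/12

Expected net gain = $-5/12 ≈ $-0.42


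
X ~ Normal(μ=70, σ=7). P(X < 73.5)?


z = (73.5-70)/7 = 0.5
P(Z < 0.5) = 0.6915

P(X < 73.5) ≈ 0.6915


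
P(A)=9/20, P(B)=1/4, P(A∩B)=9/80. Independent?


P(A)×P(B) = 9/80
P(A∩B) = 9/80
Equal ✓ → Independent

Yes, independent


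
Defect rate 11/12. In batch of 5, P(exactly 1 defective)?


Binomial: P(X=1) = C(5,1)×p^1×(1-p)^4
= 5 × 11/12 × 1/20736 = 55/248832

P(X=1) = 55/248832 ≈ 0.02%


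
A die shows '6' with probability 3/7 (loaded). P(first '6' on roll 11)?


Geometric: P(X=11) = (1-p)^(k-1)×p = (4/7)^10×3/7 = 3145728/1977326743

P(X=11) = 3145728/1977326743 ≈ 0.16%


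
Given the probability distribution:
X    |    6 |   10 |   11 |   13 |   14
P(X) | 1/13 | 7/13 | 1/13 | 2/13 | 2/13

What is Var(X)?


E[X] = 141/13
E[X²] = 1587/13
Var(X) = E[X²] - (E[X])² = 1587/13 - 19881/169 = 750/169

Var(X) = 750/169 ≈ 4.4379


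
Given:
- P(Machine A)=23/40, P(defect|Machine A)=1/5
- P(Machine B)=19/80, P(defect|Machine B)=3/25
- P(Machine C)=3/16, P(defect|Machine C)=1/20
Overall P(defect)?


P(B) = Σ P(B|Aᵢ)×P(Aᵢ)
  1/5×23/40 = 23/200
  3/25×19/80 = 57/2000
  1/20×3/16 = 3/320
Sum = 1223/8000

P(defect) = 1223/8000 ≈ 15.29%


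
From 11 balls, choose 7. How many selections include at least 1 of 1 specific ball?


Complement: C(11,7) - C(10,7) = 330 - 120 = 210

210


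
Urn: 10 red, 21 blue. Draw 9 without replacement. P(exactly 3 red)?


Hypergeometric: C(10,3)×C(21,6)/C(31,9)
= 120×54264/20160075 = 434112/1344005

P(X=3) = 434112/1344005 ≈ 32.30%


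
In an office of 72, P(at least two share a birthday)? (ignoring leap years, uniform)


P(all different) = Π(365-i)/365 for i=0..71
= 0.000547
P(match) = 1 - 0.000547 = 0.999453

P ≈ 0.9995 ≈ 99.95%


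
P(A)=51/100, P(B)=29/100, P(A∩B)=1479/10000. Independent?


P(A)×P(B) = 1479/10000
P(A∩B) = 1479/10000
Equal ✓ → Independent

Yes, independent


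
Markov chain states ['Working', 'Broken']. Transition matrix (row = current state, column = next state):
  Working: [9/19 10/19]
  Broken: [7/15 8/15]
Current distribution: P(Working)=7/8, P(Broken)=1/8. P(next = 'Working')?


P(next=Working) = Σᵢ P(now=i)×P(i→Working)
= 7/8×9/19 + 1/8×7/15
= 63/152 + 7/120 = 539/1140

P = 539/1140 ≈ 0.4728


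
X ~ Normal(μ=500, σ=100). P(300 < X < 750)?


z₁=(300-500)/100=-2.0, z₂=(750-500)/100=2.5
P = Φ(2.5) - Φ(-2.0) = 0.993790 - 0.022750 = 0.971040 ≈ 0.9710

P(300 < X < 750) ≈ 0.9710


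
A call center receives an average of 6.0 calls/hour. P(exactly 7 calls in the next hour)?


Poisson(λ=6.0): P(X=7) = e^(-λ)×λ^k/k!
= e^(-6.0) × 6.0^7 / 7!
≈ 0.002478752177 × 279936 / 5040 ≈ 0.137677

P(X=7) ≈ 0.137677 ≈ 13.77%


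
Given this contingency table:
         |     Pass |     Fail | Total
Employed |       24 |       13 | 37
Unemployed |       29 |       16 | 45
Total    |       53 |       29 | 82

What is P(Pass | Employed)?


P(Pass | Employed) = 24/(24+13) = 24/37

P(Pass|Employed) = 24/37 ≈ 64.86%


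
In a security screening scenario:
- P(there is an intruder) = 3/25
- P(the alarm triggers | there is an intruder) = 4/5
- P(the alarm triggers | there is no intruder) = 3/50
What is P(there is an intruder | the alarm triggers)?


Using Bayes' theorem:
P(A|B) = P(B|A)·P(A) / P(B)

P(the alarm triggers) = 4/5 × 3/25 + 3/50 × 22/25
= 12/125 + 33/625 = 93/625

P(there is an intruder|the alarm triggers) = (12/125) / (93/625) = 20/31

P(there is an intruder|the alarm triggers) = 20/31 ≈ 64.52%


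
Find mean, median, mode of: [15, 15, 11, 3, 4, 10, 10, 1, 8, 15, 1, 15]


Sorted: [1, 1, 3, 4, 8, 10, 10, 11, 15, 15, 15, 15]
Mean = 108/12 = 9
Median = 10
Freq: {15: 4, 11: 1, 3: 1, 4: 1, 10: 2, 1: 2, 8: 1}
Mode: [15]

Mean=9, Median=10, Mode=15


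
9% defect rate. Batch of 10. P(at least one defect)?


P(all good) = (91/100)^10 = 38941611811810745401/100000000000000000000
P(≥1 defect) = 61058388188189254599/100000000000000000000

P = 61058388188189254599/100000000000000000000 ≈ 61.06%


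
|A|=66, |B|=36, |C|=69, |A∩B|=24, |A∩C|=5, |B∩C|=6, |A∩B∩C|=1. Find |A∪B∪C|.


|A∪B∪C| = 66+36+69-24-5-6+1 = 137

|A∪B∪C| = 137


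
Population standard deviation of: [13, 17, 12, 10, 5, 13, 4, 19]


Mean = 93/8
  (13-93/8)²=121/64
  (17-93/8)²=1849/64
  (12-93/8)²=9/64
  (10-93/8)²=169/64
  (5-93/8)²=2809/64
  (13-93/8)²=121/64
  (4-93/8)²=3721/64
  (19-93/8)²=3481/64
Σ(x-μ)² = 1535/8
σ² = (1535/8)/8 = 1535/64

σ = √(1535/64) ≈ 4.8974


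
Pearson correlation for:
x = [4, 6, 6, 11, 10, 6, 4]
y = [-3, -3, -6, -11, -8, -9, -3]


n=7, Σx=47, Σy=-43, Σxy=-333, Σx²=361, Σy²=329
r = (7×(-333) - 47×(-43))/√((7×361 - 47²)(7×329 - (-43)²))
= -310/√(318×454) = -310/√144372 ≈ -310/379.9632 ≈ -0.8159

r ≈ -0.8159


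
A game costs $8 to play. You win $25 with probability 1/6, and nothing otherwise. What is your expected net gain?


E[gain] = (25-8)×1/6 + (-8)×5/6
= 17/6 - 20/3 = -23/6

Expected net gain = $-23/6 ≈ $-3.83


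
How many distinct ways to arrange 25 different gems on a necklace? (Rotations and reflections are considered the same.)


Free circular arrangements: rotations and reflections both identified.
(n-1)!/2 = 24!/2 = 620448401733239439360000/2 = 310224200866619719680000

310224200866619719680000


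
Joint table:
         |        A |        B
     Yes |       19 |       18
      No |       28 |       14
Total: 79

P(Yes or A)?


P(Yes∨A) = P(Yes) + P(A) - P(Yes∧A)
= (37 + 47 - 19)/79 = 65/79

P = 65/79 ≈ 82.28%


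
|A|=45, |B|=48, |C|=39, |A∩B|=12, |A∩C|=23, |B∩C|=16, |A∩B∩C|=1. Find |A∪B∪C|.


|A∪B∪C| = 45+48+39-12-23-16+1 = 82

|A∪B∪C| = 82


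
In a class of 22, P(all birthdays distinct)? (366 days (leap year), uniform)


P(all different) = Π(366-i)/366 for i=0..21
= (366/366)×(365/366)×...×(345/366)
= 0.525249

P ≈ 0.5252 ≈ 52.52%


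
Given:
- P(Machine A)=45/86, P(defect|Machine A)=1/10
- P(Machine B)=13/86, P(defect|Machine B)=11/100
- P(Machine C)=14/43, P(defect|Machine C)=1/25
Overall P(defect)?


P(B) = Σ P(B|Aᵢ)×P(Aᵢ)
  1/10×45/86 = 9/172
  11/100×13/86 = 143/8600
  1/25×14/43 = 14/1075
Sum = 141/1720

P(defect) = 141/1720 ≈ 8.20%


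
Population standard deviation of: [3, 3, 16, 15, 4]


Mean = 41/5
  (3-41/5)²=676/25
  (3-41/5)²=676/25
  (16-41/5)²=1521/25
  (15-41/5)²=1156/25
  (4-41/5)²=441/25
Σ(x-μ)² = 894/5
σ² = (894/5)/5 = 894/25

σ = √(894/25) ≈ 5.9800


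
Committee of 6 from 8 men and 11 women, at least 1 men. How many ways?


Count by #men:
  1M,5W: C(8,1)×C(11,5)=3696
  2M,4W: C(8,2)×C(11,4)=9240
  3M,3W: C(8,3)×C(11,3)=9240
  4M,2W: C(8,4)×C(11,2)=3850
  5M,1W: C(8,5)×C(11,1)=616
  6M,0W: C(8,6)×C(11,0)=28
Total = 26670

26670


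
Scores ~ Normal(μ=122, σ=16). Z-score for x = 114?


z = (x - μ)/σ = (114 - 122)/16 = -0.5

z = -0.5


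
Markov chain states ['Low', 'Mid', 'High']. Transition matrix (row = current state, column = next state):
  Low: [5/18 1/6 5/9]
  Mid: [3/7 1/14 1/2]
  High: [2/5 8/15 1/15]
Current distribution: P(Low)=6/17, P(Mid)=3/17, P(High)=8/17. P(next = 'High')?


P(next=High) = Σᵢ P(now=i)×P(i→High)
= 6/17×5/9 + 3/17×1/2 + 8/17×1/15
= 10/51 + 3/34 + 8/255 = 161/510

P = 161/510 ≈ 0.3157
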